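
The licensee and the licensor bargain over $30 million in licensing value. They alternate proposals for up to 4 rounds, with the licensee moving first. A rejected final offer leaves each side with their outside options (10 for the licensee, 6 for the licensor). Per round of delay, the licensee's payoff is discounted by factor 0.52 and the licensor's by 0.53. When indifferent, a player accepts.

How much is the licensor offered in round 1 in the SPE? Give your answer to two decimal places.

Round 4 (the licensor proposes): the licensee gets 10 if talks fail, so the licensor offers 10 and keeps 20.
Round 3 (the licensee proposes): the licensor can get 20 next round, worth 0.53 × 20 = 10.6 now. The licensee offers 10.6 and keeps 30 − 10.6 = 19.4.
Round 2 (the licensor proposes): the licensee can get 19.4 next round, worth 0.52 × 19.4 = 10.088 now, so the licensor offers 10.088, keeping 19.912.
Round 1 (the licensee proposes): the licensor can get 19.912 next round, worth 0.53 × 19.912 = 10.55336 now, so the licensee offers 10.55336, keeping 19.44664.

10.55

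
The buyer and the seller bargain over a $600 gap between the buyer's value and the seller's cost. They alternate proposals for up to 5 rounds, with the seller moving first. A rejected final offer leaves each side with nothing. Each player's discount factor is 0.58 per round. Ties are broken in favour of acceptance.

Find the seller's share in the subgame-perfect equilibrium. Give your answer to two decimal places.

404.67

By backward induction:
Round 5 (the seller proposes): the buyer will accept anything ≥ 0, so the seller offers 0 and keeps 600.
Round 4 (the buyer proposes): the seller can get 600 next round, worth 0.58 × 600 = 348 now, so the buyer offers 348, keeping 252.
Round 3 (the seller proposes): the buyer can get 252 next round, worth 0.58 × 252 = 146.16 now. The seller offers 146.16 and keeps 600 − 146.16 = 453.84.
Round 2 (the buyer proposes): the seller can get 453.84 next round, worth 0.58 × 453.84 = 263.2272 now. The buyer offers 263.2272 and keeps 600 − 263.2272 = 336.7728.
Round 1 (the seller proposes): the buyer can get 336.7728 next round, worth 0.58 × 336.7728 = 195.328224 now. The seller offers 195.328224 and keeps 600 − 195.328224 = 404.671776.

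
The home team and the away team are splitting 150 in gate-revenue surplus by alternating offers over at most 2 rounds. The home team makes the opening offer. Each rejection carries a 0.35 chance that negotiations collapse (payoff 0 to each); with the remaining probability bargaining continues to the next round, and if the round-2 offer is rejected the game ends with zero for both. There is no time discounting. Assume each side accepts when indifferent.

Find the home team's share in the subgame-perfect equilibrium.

Round 2 (the away team proposes): rejection yields 0 for the home team; the away team offers 0 and keeps 150.
Round 1 (the home team proposes): rejecting gives the away team an expected 0.65 × 150 = 97.5, so the home team offers 97.5, keeping 52.5.

52.5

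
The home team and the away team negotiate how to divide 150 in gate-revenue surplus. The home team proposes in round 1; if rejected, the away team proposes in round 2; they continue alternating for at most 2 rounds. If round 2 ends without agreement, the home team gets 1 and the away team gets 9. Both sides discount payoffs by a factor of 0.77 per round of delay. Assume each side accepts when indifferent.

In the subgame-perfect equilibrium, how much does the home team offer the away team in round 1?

114.73

By backward induction:
Round 2 (the away team proposes): the home team gets 1 if talks fail, so the away team offers 1 and keeps 149.
Round 1 (the home team proposes): the away team can get 149 next round, worth 0.77 × 149 = 114.73 now, so the home team offers 114.73, keeping 35.27.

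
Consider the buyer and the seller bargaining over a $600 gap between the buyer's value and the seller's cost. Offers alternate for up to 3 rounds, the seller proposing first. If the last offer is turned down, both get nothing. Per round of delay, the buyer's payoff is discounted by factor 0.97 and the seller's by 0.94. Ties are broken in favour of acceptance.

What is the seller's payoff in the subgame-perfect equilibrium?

565.08

Round 3 (the seller proposes): rejection yields 0 for the buyer; the seller offers 0 and keeps 600.
Round 2 (the buyer proposes): the seller can get 600 next round, worth 0.94 × 600 = 564 now. The buyer offers 564 and keeps 600 − 564 = 36.
Round 1 (the seller proposes): the buyer can get 36 next round, worth 0.97 × 36 = 34.92 now; the seller offers that and keeps 565.08.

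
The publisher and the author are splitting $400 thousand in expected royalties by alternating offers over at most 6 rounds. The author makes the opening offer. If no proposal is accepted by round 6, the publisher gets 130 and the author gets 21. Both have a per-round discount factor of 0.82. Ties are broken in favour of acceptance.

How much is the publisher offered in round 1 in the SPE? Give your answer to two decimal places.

239.25

Round 6 (the publisher proposes): the author gets 21 if talks fail, so the publisher offers 21 and keeps 379.
Round 5 (the author proposes): the publisher can get 379 next round, worth 0.82 × 379 = 310.78 now, so the author offers 310.78, keeping 89.22.
Round 4 (the publisher proposes): the author can get 89.22 next round, worth 0.82 × 89.22 = 73.1604 now, so the publisher offers 73.1604, keeping 326.8396.
Round 3 (the author proposes): the publisher can get 326.8396 next round, worth 0.82 × 326.8396 = 268.008472 now; the author offers that and keeps 131.991528.
Round 2 (the publisher proposes): the author can get 131.991528 next round, worth 0.82 × 131.991528 = 108.23305296 now; the publisher offers that and keeps 291.76694704.
Round 1 (the author proposes): the publisher can get 291.76694704 next round, worth 0.82 × 291.76694704 = 239.2488965728 now, so the author offers 239.2488965728, keeping 160.7511034272.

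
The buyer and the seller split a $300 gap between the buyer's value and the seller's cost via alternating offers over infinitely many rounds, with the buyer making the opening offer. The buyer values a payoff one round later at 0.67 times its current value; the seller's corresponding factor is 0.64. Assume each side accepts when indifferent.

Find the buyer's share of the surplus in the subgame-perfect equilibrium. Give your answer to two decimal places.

Let x be the buyer's share when the buyer proposes and y be the seller's share when the seller proposes.
The seller accepts iff offered ≥ 0.64·y, so x = 300 − 0.64y. Symmetrically y = 300 − 0.67x.
Substituting: x = 300 − 0.64(300 − 0.67x), giving x(1 − 0.67·0.64) = 300(1 − 0.64).
So x = 300 × 0.36 / 0.5712 ≈ 189.0756, and the seller receives 300 − x ≈ 110.9244.

189.08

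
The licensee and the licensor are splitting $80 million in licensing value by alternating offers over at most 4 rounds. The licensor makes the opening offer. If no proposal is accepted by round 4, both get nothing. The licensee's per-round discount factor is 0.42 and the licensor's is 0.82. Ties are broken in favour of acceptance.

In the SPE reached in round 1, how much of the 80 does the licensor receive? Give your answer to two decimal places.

Round 4 (the licensee proposes): rejection yields 0 for the licensor; the licensee offers 0 and keeps 80.
Round 3 (the licensor proposes): the licensee can get 80 next round, worth 0.42 × 80 = 33.6 now; the licensor offers that and keeps 46.4.
Round 2 (the licensee proposes): the licensor can get 46.4 next round, worth 0.82 × 46.4 = 38.048 now, so the licensee offers 38.048, keeping 41.952.
Round 1 (the licensor proposes): the licensee can get 41.952 next round, worth 0.42 × 41.952 = 17.61984 now; the licensor offers that and keeps 62.38016.

62.38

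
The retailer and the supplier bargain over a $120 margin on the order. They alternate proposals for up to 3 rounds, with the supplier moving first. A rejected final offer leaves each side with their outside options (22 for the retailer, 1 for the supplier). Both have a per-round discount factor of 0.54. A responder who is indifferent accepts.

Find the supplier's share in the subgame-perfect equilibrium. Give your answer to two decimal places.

83.78

Round 3 (the supplier proposes): the retailer gets 22 if talks fail, so the supplier offers 22 and keeps 98.
Round 2 (the retailer proposes): the supplier can get 98 next round, worth 0.54 × 98 = 52.92 now. The retailer offers 52.92 and keeps 120 − 52.92 = 67.08.
Round 1 (the supplier proposes): the retailer can get 67.08 next round, worth 0.54 × 67.08 = 36.2232 now. The supplier offers 36.2232 and keeps 120 − 36.2232 = 83.7768.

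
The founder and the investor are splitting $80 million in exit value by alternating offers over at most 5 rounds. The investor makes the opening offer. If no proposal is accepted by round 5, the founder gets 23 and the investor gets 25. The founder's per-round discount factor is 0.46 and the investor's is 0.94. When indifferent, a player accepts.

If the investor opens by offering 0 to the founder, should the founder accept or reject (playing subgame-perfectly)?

Round 5 (the investor proposes): the founder gets 23 if talks fail, so the investor offers 23 and keeps 57.
Round 4 (the founder proposes): the investor can get 57 next round, worth 0.94 × 57 = 53.58 now. The founder offers 53.58 and keeps 80 − 53.58 = 26.42.
Round 3 (the investor proposes): the founder can get 26.42 next round, worth 0.46 × 26.42 = 12.1532 now. The investor offers 12.1532 and keeps 80 − 12.1532 = 67.8468.
Round 2 (the founder proposes): the investor can get 67.8468 next round, worth 0.94 × 67.8468 = 63.775992 now. The founder offers 63.775992 and keeps 80 − 63.775992 = 16.224008.
So by rejecting in round 1, the founder gets 16.224008 next round, worth 0.46 × 16.224008 = 7.46304368 now.
Offer 0 < 7.46304368, so the founder rejects.

Reject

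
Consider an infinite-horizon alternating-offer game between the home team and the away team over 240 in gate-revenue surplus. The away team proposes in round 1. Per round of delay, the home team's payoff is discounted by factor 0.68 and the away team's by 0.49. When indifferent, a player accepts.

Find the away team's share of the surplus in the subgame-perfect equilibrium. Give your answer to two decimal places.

115.18

In a stationary SPE each proposer offers the other exactly their discounted continuation value.
If the away team keeps x when proposing and the home team keeps y when proposing, then x = 240 − 0.68y and y = 240 − 0.49x.
Solving: x = 240(1 − 0.68) / (1 − 0.49·0.68) = 76.8 / 0.6668 ≈ 115.1770.
The home team gets 240 − 115.1770 ≈ 124.8230.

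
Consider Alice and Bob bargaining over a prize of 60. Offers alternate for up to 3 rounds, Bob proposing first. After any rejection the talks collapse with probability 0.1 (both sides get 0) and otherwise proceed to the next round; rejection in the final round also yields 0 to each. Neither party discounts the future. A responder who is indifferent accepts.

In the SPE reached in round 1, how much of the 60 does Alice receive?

Round 3 (Bob proposes): Alice will accept anything ≥ 0, so Bob offers 0 and keeps 60.
Round 2 (Alice proposes): rejecting gives Bob an expected 0.9 × 60 = 54, so Alice offers 54, keeping 6.
Round 1 (Bob proposes): rejecting gives Alice an expected 0.9 × 6 = 5.4; Bob offers that and keeps 54.6.

5.4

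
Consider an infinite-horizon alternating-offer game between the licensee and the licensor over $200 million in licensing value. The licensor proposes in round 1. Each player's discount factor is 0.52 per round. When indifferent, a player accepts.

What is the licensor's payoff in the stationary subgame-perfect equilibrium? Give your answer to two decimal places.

131.58

Let x be the licensor's share when the licensor proposes and y be the licensee's share when the licensee proposes.
The licensee accepts iff offered ≥ 0.52·y, so x = 200 − 0.52y. Symmetrically y = 200 − 0.52x.
Substituting: x = 200 − 0.52(200 − 0.52x), giving x(1 − 0.52·0.52) = 200(1 − 0.52).
So x = 200 × 0.48 / 0.7296 ≈ 131.5789, and the licensee receives 200 − x ≈ 68.4211.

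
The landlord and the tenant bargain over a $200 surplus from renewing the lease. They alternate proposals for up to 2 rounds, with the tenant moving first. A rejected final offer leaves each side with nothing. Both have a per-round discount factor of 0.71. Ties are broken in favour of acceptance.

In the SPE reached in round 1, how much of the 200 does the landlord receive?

142

Round 2 (the landlord proposes): the tenant will accept anything ≥ 0, so the landlord offers 0 and keeps 200.
Round 1 (the tenant proposes): the landlord can get 200 next round, worth 0.71 × 200 = 142 now. The tenant offers 142 and keeps 200 − 142 = 58.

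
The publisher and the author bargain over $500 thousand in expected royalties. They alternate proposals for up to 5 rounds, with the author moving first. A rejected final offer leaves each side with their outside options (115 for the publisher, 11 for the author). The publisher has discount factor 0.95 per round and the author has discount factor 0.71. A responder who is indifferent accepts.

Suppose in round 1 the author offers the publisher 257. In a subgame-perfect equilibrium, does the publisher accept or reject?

Work out the publisher's continuation value if the offer is rejected.
Round 5 (the author proposes): the publisher gets 115 if talks fail, so the author offers 115 and keeps 385.
Round 4 (the publisher proposes): the author can get 385 next round, worth 0.71 × 385 = 273.35 now, so the publisher offers 273.35, keeping 226.65.
Round 3 (the author proposes): the publisher can get 226.65 next round, worth 0.95 × 226.65 = 215.3175 now, so the author offers 215.3175, keeping 284.6825.
Round 2 (the publisher proposes): the author can get 284.6825 next round, worth 0.71 × 284.6825 = 202.124575 now, so the publisher offers 202.124575, keeping 297.875425.
So by rejecting in round 1, the publisher gets 297.875425 next round, worth 0.95 × 297.875425 = 282.98165375 now.
Offer 257 < 282.98165375, so the publisher rejects.

Reject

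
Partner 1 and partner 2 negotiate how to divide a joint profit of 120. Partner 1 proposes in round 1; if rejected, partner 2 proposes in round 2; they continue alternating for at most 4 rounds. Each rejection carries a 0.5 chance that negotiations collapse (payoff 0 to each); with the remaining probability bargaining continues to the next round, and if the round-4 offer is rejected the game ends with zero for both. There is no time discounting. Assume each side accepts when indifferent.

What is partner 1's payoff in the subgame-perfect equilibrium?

Round 4 (partner 2 proposes): rejection yields 0 for partner 1; partner 2 offers 0 and keeps 120.
Round 3 (partner 1 proposes): rejecting gives partner 2 an expected 0.5 × 120 = 60; partner 1 offers that and keeps 60.
Round 2 (partner 2 proposes): rejecting gives partner 1 an expected 0.5 × 60 = 30; partner 2 offers that and keeps 90.
Round 1 (partner 1 proposes): rejecting gives partner 2 an expected 0.5 × 90 = 45. Partner 1 offers 45 and keeps 120 − 45 = 75.

75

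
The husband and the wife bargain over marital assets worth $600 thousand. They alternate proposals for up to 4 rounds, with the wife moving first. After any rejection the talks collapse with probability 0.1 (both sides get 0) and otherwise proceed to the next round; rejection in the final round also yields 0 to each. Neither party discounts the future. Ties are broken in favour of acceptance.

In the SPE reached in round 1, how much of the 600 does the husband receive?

Round 4 (the husband proposes): the wife will accept anything ≥ 0, so the husband offers 0 and keeps 600.
Round 3 (the wife proposes): rejecting gives the husband an expected 0.9 × 600 = 540, so the wife offers 540, keeping 60.
Round 2 (the husband proposes): rejecting gives the wife an expected 0.9 × 60 = 54. The husband offers 54 and keeps 600 − 54 = 546.
Round 1 (the wife proposes): rejecting gives the husband an expected 0.9 × 546 = 491.4; the wife offers that and keeps 108.6.

491.4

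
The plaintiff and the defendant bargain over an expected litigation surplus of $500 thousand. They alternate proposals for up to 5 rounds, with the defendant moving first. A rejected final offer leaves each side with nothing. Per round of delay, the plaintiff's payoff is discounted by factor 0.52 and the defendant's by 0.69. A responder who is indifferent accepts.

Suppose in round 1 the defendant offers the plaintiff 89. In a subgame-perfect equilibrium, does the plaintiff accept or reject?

Round 5 (the defendant proposes): the plaintiff will accept anything ≥ 0, so the defendant offers 0 and keeps 500.
Round 4 (the plaintiff proposes): the defendant can get 500 next round, worth 0.69 × 500 = 345 now. The plaintiff offers 345 and keeps 500 − 345 = 155.
Round 3 (the defendant proposes): the plaintiff can get 155 next round, worth 0.52 × 155 = 80.6 now, so the defendant offers 80.6, keeping 419.4.
Round 2 (the plaintiff proposes): the defendant can get 419.4 next round, worth 0.69 × 419.4 = 289.386 now. The plaintiff offers 289.386 and keeps 500 − 289.386 = 210.614.
So by rejecting in round 1, the plaintiff gets 210.614 next round, worth 0.52 × 210.614 = 109.51928 now.
Offer 89 < 109.51928, so the plaintiff rejects.

Reject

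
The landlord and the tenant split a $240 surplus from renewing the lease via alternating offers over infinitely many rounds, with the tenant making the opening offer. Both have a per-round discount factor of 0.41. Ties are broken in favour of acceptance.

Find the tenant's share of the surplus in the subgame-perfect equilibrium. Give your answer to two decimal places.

When the tenant proposes, the landlord accepts any offer worth at least 0.41 times what the landlord would get by proposing next round; and vice versa.
This gives x = 240 − 0.41y and y = 240 − 0.41x, where x and y are each side's share when it proposes.
Hence (1 − 0.41·0.41)x = 240(1 − 0.41), i.e. 0.8319·x = 141.6.
x ≈ 170.2128; the landlord's share is 240 − x ≈ 69.7872.

170.21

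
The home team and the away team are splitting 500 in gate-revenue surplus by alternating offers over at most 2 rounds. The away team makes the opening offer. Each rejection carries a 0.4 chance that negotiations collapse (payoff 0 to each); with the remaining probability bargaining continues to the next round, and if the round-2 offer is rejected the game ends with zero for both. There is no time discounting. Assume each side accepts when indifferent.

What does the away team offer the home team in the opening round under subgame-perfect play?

300

Round 2 (the home team proposes): the away team will accept anything ≥ 0, so the home team offers 0 and keeps 500.
Round 1 (the away team proposes): rejecting gives the home team an expected 0.6 × 500 = 300. The away team offers 300 and keeps 500 − 300 = 200.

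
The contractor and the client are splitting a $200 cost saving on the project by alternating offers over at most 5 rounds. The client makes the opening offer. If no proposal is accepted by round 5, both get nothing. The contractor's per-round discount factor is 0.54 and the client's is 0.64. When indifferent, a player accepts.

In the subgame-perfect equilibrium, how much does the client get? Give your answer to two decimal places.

Round 5 (the client proposes): the contractor will accept anything ≥ 0, so the client offers 0 and keeps 200.
Round 4 (the contractor proposes): the client can get 200 next round, worth 0.64 × 200 = 128 now; the contractor offers that and keeps 72.
Round 3 (the client proposes): the contractor can get 72 next round, worth 0.54 × 72 = 38.88 now. The client offers 38.88 and keeps 200 − 38.88 = 161.12.
Round 2 (the contractor proposes): the client can get 161.12 next round, worth 0.64 × 161.12 = 103.1168 now. The contractor offers 103.1168 and keeps 200 − 103.1168 = 96.8832.
Round 1 (the client proposes): the contractor can get 96.8832 next round, worth 0.54 × 96.8832 = 52.316928 now, so the client offers 52.316928, keeping 147.683072.

147.68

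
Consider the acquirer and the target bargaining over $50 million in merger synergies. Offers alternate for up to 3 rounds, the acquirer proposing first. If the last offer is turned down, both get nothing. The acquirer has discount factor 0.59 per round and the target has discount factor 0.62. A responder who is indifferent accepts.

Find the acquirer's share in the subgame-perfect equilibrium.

37.29

Round 3 (the acquirer proposes): rejection yields 0 for the target; the acquirer offers 0 and keeps 50.
Round 2 (the target proposes): the acquirer can get 50 next round, worth 0.59 × 50 = 29.5 now; the target offers that and keeps 20.5.
Round 1 (the acquirer proposes): the target can get 20.5 next round, worth 0.62 × 20.5 = 12.71 now. The acquirer offers 12.71 and keeps 50 − 12.71 = 37.29.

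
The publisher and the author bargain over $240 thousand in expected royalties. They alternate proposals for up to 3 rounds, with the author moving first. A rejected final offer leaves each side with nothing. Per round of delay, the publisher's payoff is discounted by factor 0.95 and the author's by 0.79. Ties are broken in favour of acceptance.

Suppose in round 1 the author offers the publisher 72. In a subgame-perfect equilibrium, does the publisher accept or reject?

Accept

Round 3 (the author proposes): rejection yields 0 for the publisher; the author offers 0 and keeps 240.
Round 2 (the publisher proposes): the author can get 240 next round, worth 0.79 × 240 = 189.6 now. The publisher offers 189.6 and keeps 240 − 189.6 = 50.4.
So by rejecting in round 1, the publisher gets 50.4 next round, worth 0.95 × 50.4 = 47.88 now.
Offer 72 ≥ 47.88, so the publisher accepts.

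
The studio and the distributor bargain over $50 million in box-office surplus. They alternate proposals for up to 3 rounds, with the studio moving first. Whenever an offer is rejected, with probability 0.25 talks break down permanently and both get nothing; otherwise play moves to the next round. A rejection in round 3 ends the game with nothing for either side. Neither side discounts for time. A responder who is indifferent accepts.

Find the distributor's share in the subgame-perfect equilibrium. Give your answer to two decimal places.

By backward induction:
Round 3 (the studio proposes): rejection yields 0 for the distributor; the studio offers 0 and keeps 50.
Round 2 (the distributor proposes): rejecting gives the studio an expected 0.75 × 50 = 37.5; the distributor offers that and keeps 12.5.
Round 1 (the studio proposes): rejecting gives the distributor an expected 0.75 × 12.5 = 9.375; the studio offers that and keeps 40.625.

9.38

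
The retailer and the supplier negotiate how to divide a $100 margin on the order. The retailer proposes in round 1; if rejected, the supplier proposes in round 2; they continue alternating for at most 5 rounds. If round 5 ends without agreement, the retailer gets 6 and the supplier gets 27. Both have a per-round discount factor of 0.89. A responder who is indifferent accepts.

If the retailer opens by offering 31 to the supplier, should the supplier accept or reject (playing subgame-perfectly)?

Reject

Work out the supplier's continuation value if the offer is rejected.
Round 5 (the retailer proposes): the supplier gets 27 if talks fail, so the retailer offers 27 and keeps 73.
Round 4 (the supplier proposes): the retailer can get 73 next round, worth 0.89 × 73 = 64.97 now. The supplier offers 64.97 and keeps 100 − 64.97 = 35.03.
Round 3 (the retailer proposes): the supplier can get 35.03 next round, worth 0.89 × 35.03 = 31.1767 now, so the retailer offers 31.1767, keeping 68.8233.
Round 2 (the supplier proposes): the retailer can get 68.8233 next round, worth 0.89 × 68.8233 = 61.252737 now; the supplier offers that and keeps 38.747263.
So by rejecting in round 1, the supplier gets 38.747263 next round, worth 0.89 × 38.747263 = 34.48506407 now.
Offer 31 < 34.48506407, so the supplier rejects.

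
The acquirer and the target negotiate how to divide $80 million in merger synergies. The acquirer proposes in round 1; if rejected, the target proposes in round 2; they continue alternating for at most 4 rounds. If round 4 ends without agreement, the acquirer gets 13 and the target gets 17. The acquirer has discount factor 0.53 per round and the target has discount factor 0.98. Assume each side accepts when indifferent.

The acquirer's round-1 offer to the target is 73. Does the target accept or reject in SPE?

Round 4 (the target proposes): the acquirer gets 13 if talks fail, so the target offers 13 and keeps 67.
Round 3 (the acquirer proposes): the target can get 67 next round, worth 0.98 × 67 = 65.66 now, so the acquirer offers 65.66, keeping 14.34.
Round 2 (the target proposes): the acquirer can get 14.34 next round, worth 0.53 × 14.34 = 7.6002 now; the target offers that and keeps 72.3998.
So by rejecting in round 1, the target gets 72.3998 next round, worth 0.98 × 72.3998 = 70.951804 now.
Offer 73 ≥ 70.951804, so the target accepts.

Accept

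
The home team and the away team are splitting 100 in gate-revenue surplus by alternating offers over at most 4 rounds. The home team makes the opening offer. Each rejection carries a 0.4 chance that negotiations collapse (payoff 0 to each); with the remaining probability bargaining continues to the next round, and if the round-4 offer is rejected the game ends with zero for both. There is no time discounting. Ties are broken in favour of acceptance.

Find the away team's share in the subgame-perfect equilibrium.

45.6

Round 4 (the away team proposes): the home team will accept anything ≥ 0, so the away team offers 0 and keeps 100.
Round 3 (the home team proposes): rejecting gives the away team an expected 0.6 × 100 = 60; the home team offers that and keeps 40.
Round 2 (the away team proposes): rejecting gives the home team an expected 0.6 × 40 = 24. The away team offers 24 and keeps 100 − 24 = 76.
Round 1 (the home team proposes): rejecting gives the away team an expected 0.6 × 76 = 45.6, so the home team offers 45.6, keeping 54.4.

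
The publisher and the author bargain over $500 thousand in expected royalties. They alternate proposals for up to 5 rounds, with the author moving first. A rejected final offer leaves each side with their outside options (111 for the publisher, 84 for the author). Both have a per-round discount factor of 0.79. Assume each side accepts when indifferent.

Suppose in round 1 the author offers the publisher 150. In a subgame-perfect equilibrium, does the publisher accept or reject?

Reject

Round 5 (the author proposes): the publisher gets 111 if talks fail, so the author offers 111 and keeps 389.
Round 4 (the publisher proposes): the author can get 389 next round, worth 0.79 × 389 = 307.31 now; the publisher offers that and keeps 192.69.
Round 3 (the author proposes): the publisher can get 192.69 next round, worth 0.79 × 192.69 = 152.2251 now. The author offers 152.2251 and keeps 500 − 152.2251 = 347.7749.
Round 2 (the publisher proposes): the author can get 347.7749 next round, worth 0.79 × 347.7749 = 274.742171 now. The publisher offers 274.742171 and keeps 500 − 274.742171 = 225.257829.
So by rejecting in round 1, the publisher gets 225.257829 next round, worth 0.79 × 225.257829 = 177.95368491 now.
Offer 150 < 177.95368491, so the publisher rejects.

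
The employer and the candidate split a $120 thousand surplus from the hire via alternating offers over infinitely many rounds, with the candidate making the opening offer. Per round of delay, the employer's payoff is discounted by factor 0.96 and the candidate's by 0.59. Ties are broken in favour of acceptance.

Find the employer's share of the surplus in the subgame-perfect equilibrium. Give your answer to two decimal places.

108.93

In a stationary SPE each proposer offers the other exactly their discounted continuation value.
If the candidate keeps x when proposing and the employer keeps y when proposing, then x = 120 − 0.96y and y = 120 − 0.59x.
Solving: x = 120(1 − 0.96) / (1 − 0.59·0.96) = 4.8 / 0.4336 ≈ 11.0701.
The employer gets 120 − 11.0701 ≈ 108.9299.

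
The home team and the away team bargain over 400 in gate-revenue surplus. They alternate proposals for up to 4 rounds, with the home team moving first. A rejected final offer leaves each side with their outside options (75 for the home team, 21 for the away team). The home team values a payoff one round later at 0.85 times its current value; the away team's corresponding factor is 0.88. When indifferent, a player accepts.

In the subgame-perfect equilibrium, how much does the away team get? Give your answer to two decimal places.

Round 4 (the away team proposes): the home team gets 75 if talks fail, so the away team offers 75 and keeps 325.
Round 3 (the home team proposes): the away team can get 325 next round, worth 0.88 × 325 = 286 now; the home team offers that and keeps 114.
Round 2 (the away team proposes): the home team can get 114 next round, worth 0.85 × 114 = 96.9 now; the away team offers that and keeps 303.1.
Round 1 (the home team proposes): the away team can get 303.1 next round, worth 0.88 × 303.1 = 266.728 now; the home team offers that and keeps 133.272.

266.73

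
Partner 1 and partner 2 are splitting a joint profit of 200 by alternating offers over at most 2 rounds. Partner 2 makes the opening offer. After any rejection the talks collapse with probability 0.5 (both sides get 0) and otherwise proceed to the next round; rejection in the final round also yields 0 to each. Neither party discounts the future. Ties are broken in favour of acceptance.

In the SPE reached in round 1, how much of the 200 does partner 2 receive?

Round 2 (partner 1 proposes): partner 2 will accept anything ≥ 0, so partner 1 offers 0 and keeps 200.
Round 1 (partner 2 proposes): rejecting gives partner 1 an expected 0.5 × 200 = 100, so partner 2 offers 100, keeping 100.

100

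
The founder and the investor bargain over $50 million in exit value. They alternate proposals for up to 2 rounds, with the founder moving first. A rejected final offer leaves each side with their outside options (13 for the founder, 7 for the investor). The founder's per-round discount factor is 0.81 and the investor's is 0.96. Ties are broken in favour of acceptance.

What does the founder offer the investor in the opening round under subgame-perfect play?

Round 2 (the investor proposes): the founder gets 13 if talks fail, so the investor offers 13 and keeps 37.
Round 1 (the founder proposes): the investor can get 37 next round, worth 0.96 × 37 = 35.52 now; the founder offers that and keeps 14.48.

35.52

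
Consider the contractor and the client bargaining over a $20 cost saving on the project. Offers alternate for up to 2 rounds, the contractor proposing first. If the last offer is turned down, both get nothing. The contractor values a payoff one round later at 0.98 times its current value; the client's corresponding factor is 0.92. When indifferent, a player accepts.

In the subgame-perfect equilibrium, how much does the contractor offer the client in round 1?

Round 2 (the client proposes): the contractor will accept anything ≥ 0, so the client offers 0 and keeps 20.
Round 1 (the contractor proposes): the client can get 20 next round, worth 0.92 × 20 = 18.4 now, so the contractor offers 18.4, keeping 1.6.

18.4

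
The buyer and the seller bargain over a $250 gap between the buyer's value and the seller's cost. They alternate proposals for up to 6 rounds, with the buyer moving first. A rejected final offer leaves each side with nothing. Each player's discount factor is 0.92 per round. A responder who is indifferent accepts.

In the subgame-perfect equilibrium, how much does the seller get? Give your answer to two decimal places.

Round 6 (the seller proposes): rejection yields 0 for the buyer; the seller offers 0 and keeps 250.
Round 5 (the buyer proposes): the seller can get 250 next round, worth 0.92 × 250 = 230 now; the buyer offers that and keeps 20.
Round 4 (the seller proposes): the buyer can get 20 next round, worth 0.92 × 20 = 18.4 now. The seller offers 18.4 and keeps 250 − 18.4 = 231.6.
Round 3 (the buyer proposes): the seller can get 231.6 next round, worth 0.92 × 231.6 = 213.072 now. The buyer offers 213.072 and keeps 250 − 213.072 = 36.928.
Round 2 (the seller proposes): the buyer can get 36.928 next round, worth 0.92 × 36.928 = 33.97376 now, so the seller offers 33.97376, keeping 216.02624.
Round 1 (the buyer proposes): the seller can get 216.02624 next round, worth 0.92 × 216.02624 = 198.7441408 now. The buyer offers 198.7441408 and keeps 250 − 198.7441408 = 51.2558592.

198.74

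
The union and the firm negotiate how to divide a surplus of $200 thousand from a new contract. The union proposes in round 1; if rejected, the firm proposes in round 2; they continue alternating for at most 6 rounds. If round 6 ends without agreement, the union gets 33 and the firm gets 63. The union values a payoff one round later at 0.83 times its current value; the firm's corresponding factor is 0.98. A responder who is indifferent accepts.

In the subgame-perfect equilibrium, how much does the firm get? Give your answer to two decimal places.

168.70

Round 6 (the firm proposes): the union gets 33 if talks fail, so the firm offers 33 and keeps 167.
Round 5 (the union proposes): the firm can get 167 next round, worth 0.98 × 167 = 163.66 now. The union offers 163.66 and keeps 200 − 163.66 = 36.34.
Round 4 (the firm proposes): the union can get 36.34 next round, worth 0.83 × 36.34 = 30.1622 now; the firm offers that and keeps 169.8378.
Round 3 (the union proposes): the firm can get 169.8378 next round, worth 0.98 × 169.8378 = 166.441044 now; the union offers that and keeps 33.558956.
Round 2 (the firm proposes): the union can get 33.558956 next round, worth 0.83 × 33.558956 = 27.85393348 now. The firm offers 27.85393348 and keeps 200 − 27.85393348 = 172.14606652.
Round 1 (the union proposes): the firm can get 172.14606652 next round, worth 0.98 × 172.14606652 = 168.7031451896 now, so the union offers 168.7031451896, keeping 31.2968548104.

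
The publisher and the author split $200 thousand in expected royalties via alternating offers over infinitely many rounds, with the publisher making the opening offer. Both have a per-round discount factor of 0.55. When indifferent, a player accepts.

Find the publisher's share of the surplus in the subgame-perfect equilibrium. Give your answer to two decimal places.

129.03

When the publisher proposes, the author accepts any offer worth at least 0.55 times what the author would get by proposing next round; and vice versa.
This gives x = 200 − 0.55y and y = 200 − 0.55x, where x and y are each side's share when it proposes.
Hence (1 − 0.55·0.55)x = 200(1 − 0.55), i.e. 0.6975·x = 90.
x ≈ 129.0323; the author's share is 200 − x ≈ 70.9677.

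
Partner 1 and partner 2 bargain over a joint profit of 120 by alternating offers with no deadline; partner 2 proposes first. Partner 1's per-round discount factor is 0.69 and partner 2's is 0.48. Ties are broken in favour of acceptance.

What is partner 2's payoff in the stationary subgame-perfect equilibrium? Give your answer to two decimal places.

Let x be partner 2's share when partner 2 proposes and y be partner 1's share when partner 1 proposes.
Partner 1 accepts iff offered ≥ 0.69·y, so x = 120 − 0.69y. Symmetrically y = 120 − 0.48x.
Substituting: x = 120 − 0.69(120 − 0.48x), giving x(1 − 0.48·0.69) = 120(1 − 0.69).
So x = 120 × 0.31 / 0.6688 ≈ 55.6220, and partner 1 receives 120 − x ≈ 64.3780.

55.62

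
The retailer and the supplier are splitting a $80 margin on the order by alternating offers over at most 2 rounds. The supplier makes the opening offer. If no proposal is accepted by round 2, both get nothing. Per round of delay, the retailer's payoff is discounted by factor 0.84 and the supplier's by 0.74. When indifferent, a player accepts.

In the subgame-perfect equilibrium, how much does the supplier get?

Round 2 (the retailer proposes): the supplier will accept anything ≥ 0, so the retailer offers 0 and keeps 80.
Round 1 (the supplier proposes): the retailer can get 80 next round, worth 0.84 × 80 = 67.2 now. The supplier offers 67.2 and keeps 80 − 67.2 = 12.8.

12.8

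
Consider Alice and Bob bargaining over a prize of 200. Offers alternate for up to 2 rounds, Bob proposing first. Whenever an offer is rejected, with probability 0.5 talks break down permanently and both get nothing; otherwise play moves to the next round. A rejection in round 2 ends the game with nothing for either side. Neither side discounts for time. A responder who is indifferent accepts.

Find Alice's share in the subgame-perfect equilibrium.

100

By backward induction:
Round 2 (Alice proposes): Bob will accept anything ≥ 0, so Alice offers 0 and keeps 200.
Round 1 (Bob proposes): rejecting gives Alice an expected 0.5 × 200 = 100; Bob offers that and keeps 100.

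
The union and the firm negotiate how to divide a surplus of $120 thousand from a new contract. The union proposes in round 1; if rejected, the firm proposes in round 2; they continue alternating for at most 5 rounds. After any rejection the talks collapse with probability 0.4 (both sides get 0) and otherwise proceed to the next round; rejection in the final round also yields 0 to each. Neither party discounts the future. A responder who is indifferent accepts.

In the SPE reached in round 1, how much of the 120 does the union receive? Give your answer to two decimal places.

80.83

By backward induction:
Round 5 (the union proposes): rejection yields 0 for the firm; the union offers 0 and keeps 120.
Round 4 (the firm proposes): rejecting gives the union an expected 0.6 × 120 = 72. The firm offers 72 and keeps 120 − 72 = 48.
Round 3 (the union proposes): rejecting gives the firm an expected 0.6 × 48 = 28.8. The union offers 28.8 and keeps 120 − 28.8 = 91.2.
Round 2 (the firm proposes): rejecting gives the union an expected 0.6 × 91.2 = 54.72; the firm offers that and keeps 65.28.
Round 1 (the union proposes): rejecting gives the firm an expected 0.6 × 65.28 = 39.168, so the union offers 39.168, keeping 80.832.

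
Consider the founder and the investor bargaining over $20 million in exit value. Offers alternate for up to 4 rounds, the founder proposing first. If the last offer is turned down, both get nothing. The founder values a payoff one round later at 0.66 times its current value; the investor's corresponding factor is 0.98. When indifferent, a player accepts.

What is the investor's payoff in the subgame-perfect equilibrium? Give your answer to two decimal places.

Work backward from the last round.
Round 4 (the investor proposes): the founder will accept anything ≥ 0, so the investor offers 0 and keeps 20.
Round 3 (the founder proposes): the investor can get 20 next round, worth 0.98 × 20 = 19.6 now, so the founder offers 19.6, keeping 0.4.
Round 2 (the investor proposes): the founder can get 0.4 next round, worth 0.66 × 0.4 = 0.264 now. The investor offers 0.264 and keeps 20 − 0.264 = 19.736.
Round 1 (the founder proposes): the investor can get 19.736 next round, worth 0.98 × 19.736 = 19.34128 now; the founder offers that and keeps 0.65872.

19.34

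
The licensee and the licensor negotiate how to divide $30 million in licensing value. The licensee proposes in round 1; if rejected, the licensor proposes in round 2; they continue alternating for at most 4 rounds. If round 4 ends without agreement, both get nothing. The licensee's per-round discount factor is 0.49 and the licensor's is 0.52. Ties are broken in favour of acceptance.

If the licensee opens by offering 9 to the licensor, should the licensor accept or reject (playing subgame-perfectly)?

Work out the licensor's continuation value if the offer is rejected.
Round 4 (the licensor proposes): rejection yields 0 for the licensee; the licensor offers 0 and keeps 30.
Round 3 (the licensee proposes): the licensor can get 30 next round, worth 0.52 × 30 = 15.6 now, so the licensee offers 15.6, keeping 14.4.
Round 2 (the licensor proposes): the licensee can get 14.4 next round, worth 0.49 × 14.4 = 7.056 now, so the licensor offers 7.056, keeping 22.944.
So by rejecting in round 1, the licensor gets 22.944 next round, worth 0.52 × 22.944 = 11.93088 now.
Offer 9 < 11.93088, so the licensor rejects.

Reject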